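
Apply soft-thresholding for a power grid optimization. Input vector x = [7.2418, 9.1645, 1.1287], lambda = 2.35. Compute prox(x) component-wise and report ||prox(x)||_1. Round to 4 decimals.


Soft-thresholding with lambda = 2.35:
prox(7.2418) = sign(7.2418)*max(|7.2418| - 2.35, 0) = 4.8918
prox(9.1645) = sign(9.1645)*max(|9.1645| - 2.35, 0) = 6.8145
prox(1.1287) = sign(1.1287)*max(|1.1287| - 2.35, 0) = 0.0
prox(x) = [4.8918, 6.8145, 0.0]
||prox(x)||_1 = 4.8918 + 6.8145 + 0.0 = 11.7063


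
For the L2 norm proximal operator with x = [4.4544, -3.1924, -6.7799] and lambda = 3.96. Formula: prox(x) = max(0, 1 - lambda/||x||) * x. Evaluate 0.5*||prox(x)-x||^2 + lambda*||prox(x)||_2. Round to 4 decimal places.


Step 1: Compute ||x||.
||x|| = 8.7178
Step 2: Compute scaling factor.
scale = max(0, 1 - 3.96/8.7178) = 0.5458
Step 3: prox(x) = [2.431, -1.7423, -3.7002]
||prox(x)|| = 4.7578
Step 4: Proximal objective.
0.5*||prox-x||^2 = 7.8408
lambda*||prox|| = 18.8409
Total = 26.6817


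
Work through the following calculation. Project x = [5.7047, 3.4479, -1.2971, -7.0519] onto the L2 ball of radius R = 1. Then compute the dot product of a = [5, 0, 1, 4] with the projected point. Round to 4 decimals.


Step 1: Compute ||x|| (intermediates to 6 decimals).
||x|| = sqrt(5.7047^2 + 3.4479^2 + (-1.2971)^2 + (-7.0519)^2) = 9.789963
Step 2: Project.
Since ||x|| > R, scale = R/||x|| = 1/9.789963 = 0.102145, proj(x) = scale * x
proj(x) = [0.582707, 0.352186, -0.132492, -0.720316]
Step 3: Dot product.
a^T * proj(x) = 5*0.582707 + 0*0.352186 + 1*(-0.132492) + 4*(-0.720316) = -0.1002


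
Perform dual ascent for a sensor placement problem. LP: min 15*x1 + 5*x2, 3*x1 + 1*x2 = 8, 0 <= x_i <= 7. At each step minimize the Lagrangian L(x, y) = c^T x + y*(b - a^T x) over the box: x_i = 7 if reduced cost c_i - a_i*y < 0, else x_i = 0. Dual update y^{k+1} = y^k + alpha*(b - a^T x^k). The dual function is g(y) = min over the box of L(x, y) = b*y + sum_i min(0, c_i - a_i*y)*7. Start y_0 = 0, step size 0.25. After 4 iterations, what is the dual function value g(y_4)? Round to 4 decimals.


Dual ascent for LP: min 15*x1 + 5*x2, 3*x1 + 1*x2 = 8, 0 <= x_i <= 7
Step 1: y^k = 0.0, reduced costs: (15.0, 5.0)
  x^k = (0.0, 0.0), subgradient = b - a^T x = 8.0
  y^{k+1} = 0.0 + 0.25*8.0 = 2.0
Step 2: y^k = 2.0, reduced costs: (9.0, 3.0)
  x^k = (0.0, 0.0), subgradient = b - a^T x = 8.0
  y^{k+1} = 2.0 + 0.25*8.0 = 4.0
Step 3: y^k = 4.0, reduced costs: (3.0, 1.0)
  x^k = (0.0, 0.0), subgradient = b - a^T x = 8.0
  y^{k+1} = 4.0 + 0.25*8.0 = 6.0
Step 4: y^k = 6.0, reduced costs: (-3.0, -1.0)
  x^k = (7.0, 7.0), subgradient = b - a^T x = -20.0
  y^{k+1} = 6.0 + 0.25*-20.0 = 1.0
Dual objective at y_4 = 1.0: reduced costs (12.0, 4.0), box minimizer x = (0.0, 0.0)
g(y_4) = b*y + (c1 - a1*y)*x1 + (c2 - a2*y)*x2 = 8*1.0 + 12.0*0.0 + 4.0*0.0 = 8.0 + 0.0 + 0.0 = 8.0


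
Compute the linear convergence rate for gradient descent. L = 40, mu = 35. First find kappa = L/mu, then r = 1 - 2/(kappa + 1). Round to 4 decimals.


Step 1: Compute the condition number.
kappa = L/mu = 40/35 = 1.1429
Step 2: Compute the convergence rate.
r = 1 - 2/(kappa + 1) = 1 - 2*mu/(L + mu) = (L - mu)/(L + mu) = 5/75 = 0.0667


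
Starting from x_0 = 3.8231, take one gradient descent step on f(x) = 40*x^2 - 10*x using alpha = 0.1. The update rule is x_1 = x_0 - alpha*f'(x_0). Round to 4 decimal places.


We compute the gradient at x_0 and apply the update.
f'(x) = 80*x - 10
f'(3.8231) = 80*3.8231 - 10 = 295.848
x_1 = 3.8231 - 0.1*295.848 = -25.7617


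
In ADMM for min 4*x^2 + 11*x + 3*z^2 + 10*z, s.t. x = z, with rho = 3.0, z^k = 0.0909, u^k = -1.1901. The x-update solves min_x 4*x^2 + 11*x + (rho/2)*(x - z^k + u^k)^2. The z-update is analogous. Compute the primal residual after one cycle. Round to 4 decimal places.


ADMM iteration with rho = 3.0, z^k = 0.0909, u^k = -1.1901
Step 1: x-update.
Minimize 4*x^2 + 11*x + (3.0/2)*(x - 0.0909 - 1.1901)^2
FOC: (2*4 + 3.0)*x = -11 + 3.0*(0.0909 + 1.1901)
x^{k+1} = -0.6506
Step 2: z-update.
Minimize 3*z^2 + 10*z + (3.0/2)*(-0.6506 - z - 1.1901)^2
FOC: (2*3 + 3.0)*z = -10 + 3.0*(-0.6506 - 1.1901)
z^{k+1} = -1.7247
Step 3: u-update.
u^{k+1} = -1.1901 - 0.6506 + 1.7247 = -0.116
Step 4: Primal residual = |-0.6506 + 1.7247| = 1.0741


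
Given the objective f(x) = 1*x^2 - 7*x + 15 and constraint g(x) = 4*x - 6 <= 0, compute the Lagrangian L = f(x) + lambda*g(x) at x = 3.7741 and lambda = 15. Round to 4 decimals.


Step 1: Evaluate f(x).
f(3.7741) = 1*3.7741^2 - 7*3.7741 + 15 = 2.8251
Step 2: Evaluate g(x).
g(3.7741) = 4*3.7741 - 6 = 9.0964
Step 3: Compute Lagrangian.
L = 2.8251 + 15*9.0964 = 139.2711


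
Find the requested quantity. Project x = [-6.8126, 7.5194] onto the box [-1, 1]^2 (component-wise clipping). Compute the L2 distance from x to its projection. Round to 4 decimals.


Project each component onto [-1, 1].
clip(-6.8126) = -1.0, clip(7.5194) = 1.0
Projection = [-1.0, 1.0]
Squared diffs: [33.7863, 42.5026]
Distance = sqrt(76.2889) = 8.7344


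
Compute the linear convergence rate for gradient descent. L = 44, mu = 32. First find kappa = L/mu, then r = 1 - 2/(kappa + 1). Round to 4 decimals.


Step 1: Compute the condition number.
kappa = L/mu = 44/32 = 1.375
Step 2: Compute the convergence rate.
r = 1 - 2/(kappa + 1) = 1 - 2*mu/(L + mu) = (L - mu)/(L + mu) = 12/76 = 0.1579


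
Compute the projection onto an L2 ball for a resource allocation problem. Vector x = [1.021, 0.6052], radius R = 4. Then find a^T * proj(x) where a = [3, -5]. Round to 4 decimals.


Step 1: Compute ||x|| (intermediates to 6 decimals).
||x|| = sqrt(1.021^2 + 0.6052^2) = 1.18689
Step 2: Project.
Since ||x|| <= R, proj = x (no scaling needed).
proj(x) = [1.021, 0.6052]
Step 3: Dot product.
a^T * proj(x) = 3*1.021 - 5*0.6052 = 0.037


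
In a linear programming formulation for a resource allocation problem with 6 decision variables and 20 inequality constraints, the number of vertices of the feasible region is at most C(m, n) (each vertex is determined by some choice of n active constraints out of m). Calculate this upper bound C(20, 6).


Each vertex corresponds to some choice of n active constraints out of m, so the number of vertices is at most C(m, n) = m! / (n!(m-n)!).
m = 20, n = 6
Numerator: 20 * 19 * 18 * 17 * 16 * 15
Denominator: 6! = 720
C(20, 6) = 38760


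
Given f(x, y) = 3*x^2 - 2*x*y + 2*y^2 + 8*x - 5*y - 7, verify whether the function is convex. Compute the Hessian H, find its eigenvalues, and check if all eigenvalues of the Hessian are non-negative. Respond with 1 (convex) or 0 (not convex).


The Hessian of f(x,y) = 3*x^2 - 2*x*y + 2*y^2 + 8*x - 5*y - 7 is:
H = [[6, -2], [-2, 4]]
Trace = 6 + 4 = 10
Determinant = 6*4 - (-2)^2 = 20
Discriminant = (10)^2 - 4*20 = 20.0
Eigenvalues: lambda_1 = 2.7639, lambda_2 = 7.2361
The function is convex.

1


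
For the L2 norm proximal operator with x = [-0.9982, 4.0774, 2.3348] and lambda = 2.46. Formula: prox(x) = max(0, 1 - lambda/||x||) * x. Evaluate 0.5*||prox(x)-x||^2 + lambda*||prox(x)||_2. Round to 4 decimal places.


Step 1: Compute ||x||.
||x|| = 4.8034
Step 2: Compute scaling factor.
scale = max(0, 1 - 2.46/4.8034) = 0.4879
Step 3: prox(x) = [-0.487, 1.9892, 1.1391]
||prox(x)|| = 2.3434
Step 4: Proximal objective.
0.5*||prox-x||^2 = 3.0258
lambda*||prox|| = 5.7648
Total = 8.7906


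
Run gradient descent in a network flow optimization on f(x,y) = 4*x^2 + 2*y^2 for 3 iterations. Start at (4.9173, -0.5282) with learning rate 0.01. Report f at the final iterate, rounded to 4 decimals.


Gradient descent on f(x,y) = 4*x^2 + 2*y^2.
Starting point: (4.9173, -0.5282), alpha = 0.01
Step 1: grad_x = 2*4*4.9173 = 39.3384, grad_y = 2*2*-0.5282 = -2.1128
  x_1 = 4.9173 - 0.01*39.3384 = 4.5239
  y_1 = -0.5282 - 0.01*-2.1128 = -0.5071
Step 2: grad_x = 2*4*4.5239 = 36.1913, grad_y = 2*2*-0.5071 = -2.0283
  x_2 = 4.5239 - 0.01*36.1913 = 4.162
  y_2 = -0.5071 - 0.01*-2.0283 = -0.4868
Step 3: grad_x = 2*4*4.162 = 33.296, grad_y = 2*2*-0.4868 = -1.9472
  x_3 = 4.162 - 0.01*33.296 = 3.829
  y_3 = -0.4868 - 0.01*-1.9472 = -0.4673
f(3.829, -0.4673) = 4*3.829^2 + 2*(-0.4673)^2 = 59.083


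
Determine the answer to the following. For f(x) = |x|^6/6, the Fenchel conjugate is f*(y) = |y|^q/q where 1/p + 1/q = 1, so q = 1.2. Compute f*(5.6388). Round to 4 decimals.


The conjugate exponent q satisfies 1/p + 1/q = 1.
p = 6, so q = 6/(6 - 1) = 1.2
|y|^q = 5.6388^1.2 = 7.9694
f*(5.6388) = 7.9694 / 1.2 = 6.6411


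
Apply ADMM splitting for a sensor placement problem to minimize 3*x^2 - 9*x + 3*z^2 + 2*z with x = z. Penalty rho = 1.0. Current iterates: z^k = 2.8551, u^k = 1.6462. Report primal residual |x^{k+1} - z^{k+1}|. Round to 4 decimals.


ADMM iteration with rho = 1.0, z^k = 2.8551, u^k = 1.6462
Step 1: x-update.
Minimize 3*x^2 - 9*x + (1.0/2)*(x - 2.8551 + 1.6462)^2
FOC: (2*3 + 1.0)*x = 9 + 1.0*(2.8551 - 1.6462)
x^{k+1} = 1.4584
Step 2: z-update.
Minimize 3*z^2 + 2*z + (1.0/2)*(1.4584 - z + 1.6462)^2
FOC: (2*3 + 1.0)*z = -2 + 1.0*(1.4584 + 1.6462)
z^{k+1} = 0.1578
Step 3: u-update.
u^{k+1} = 1.6462 + 1.4584 - 0.1578 = 2.9468
Step 4: Primal residual = |1.4584 - 0.1578| = 1.3006


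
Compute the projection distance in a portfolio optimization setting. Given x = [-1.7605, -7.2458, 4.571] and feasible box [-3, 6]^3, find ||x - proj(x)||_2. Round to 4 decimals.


Project each component onto [-3, 6].
clip(-1.7605) = -1.7605, clip(-7.2458) = -3.0, clip(4.571) = 4.571
Projection = [-1.7605, -3.0, 4.571]
Squared diffs: [0.0, 18.0268, 0.0]
Distance = sqrt(18.0268) = 4.2458


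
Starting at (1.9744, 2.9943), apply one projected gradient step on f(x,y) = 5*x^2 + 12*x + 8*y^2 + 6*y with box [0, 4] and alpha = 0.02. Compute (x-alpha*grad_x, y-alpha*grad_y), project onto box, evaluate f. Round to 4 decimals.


Step 1: Compute gradient at (1.9744, 2.9943).
grad_x = 2*5*1.9744 + 12 = 31.744
grad_y = 2*8*2.9943 + 6 = 53.9088
Step 2: Gradient step.
x_raw = 1.9744 - 0.02*31.744 = 1.3395
y_raw = 2.9943 - 0.02*53.9088 = 1.9161
Step 3: Project onto [0, 4].
x_proj = clip(1.3395) = 1.3395
y_proj = clip(1.9161) = 1.9161
Step 4: Evaluate f.
f(1.3395, 1.9161) = 65.9148


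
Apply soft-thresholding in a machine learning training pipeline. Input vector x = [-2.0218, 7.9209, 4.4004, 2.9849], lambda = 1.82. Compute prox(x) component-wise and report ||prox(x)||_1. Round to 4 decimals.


Soft-thresholding with lambda = 1.82:
prox(-2.0218) = sign(-2.0218)*max(|-2.0218| - 1.82, 0) = -0.2018
prox(7.9209) = sign(7.9209)*max(|7.9209| - 1.82, 0) = 6.1009
prox(4.4004) = sign(4.4004)*max(|4.4004| - 1.82, 0) = 2.5804
prox(2.9849) = sign(2.9849)*max(|2.9849| - 1.82, 0) = 1.1649
prox(x) = [-0.2018, 6.1009, 2.5804, 1.1649]
||prox(x)||_1 = 0.2018 + 6.1009 + 2.5804 + 1.1649 = 10.048


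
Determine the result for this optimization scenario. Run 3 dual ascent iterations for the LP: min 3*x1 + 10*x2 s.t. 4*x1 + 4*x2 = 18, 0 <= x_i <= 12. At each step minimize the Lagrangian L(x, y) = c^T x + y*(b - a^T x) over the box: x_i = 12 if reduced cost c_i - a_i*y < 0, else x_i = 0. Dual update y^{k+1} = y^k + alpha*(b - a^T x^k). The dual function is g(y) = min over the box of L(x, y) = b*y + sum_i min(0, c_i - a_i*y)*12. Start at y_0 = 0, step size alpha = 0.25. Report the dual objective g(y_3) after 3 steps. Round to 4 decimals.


Dual ascent for LP: min 3*x1 + 10*x2, 4*x1 + 4*x2 = 18, 0 <= x_i <= 12
Step 1: y^k = 0.0, reduced costs: (3.0, 10.0)
  x^k = (0.0, 0.0), subgradient = b - a^T x = 18.0
  y^{k+1} = 0.0 + 0.25*18.0 = 4.5
Step 2: y^k = 4.5, reduced costs: (-15.0, -8.0)
  x^k = (12.0, 12.0), subgradient = b - a^T x = -78.0
  y^{k+1} = 4.5 + 0.25*-78.0 = -15.0
Step 3: y^k = -15.0, reduced costs: (63.0, 70.0)
  x^k = (0.0, 0.0), subgradient = b - a^T x = 18.0
  y^{k+1} = -15.0 + 0.25*18.0 = -10.5
Dual objective at y_3 = -10.5: reduced costs (45.0, 52.0), box minimizer x = (0.0, 0.0)
g(y_3) = b*y + (c1 - a1*y)*x1 + (c2 - a2*y)*x2 = 18*(-10.5) + 45.0*0.0 + 52.0*0.0 = -189.0 + 0.0 + 0.0 = -189.0


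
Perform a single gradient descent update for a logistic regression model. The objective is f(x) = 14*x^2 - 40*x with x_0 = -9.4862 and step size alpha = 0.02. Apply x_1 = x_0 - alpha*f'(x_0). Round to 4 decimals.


We compute the gradient at x_0 and apply the update.
f'(x) = 28*x - 40
f'(-9.4862) = 28*-9.4862 - 40 = -305.6136
x_1 = -9.4862 - 0.02*-305.6136 = -3.3739


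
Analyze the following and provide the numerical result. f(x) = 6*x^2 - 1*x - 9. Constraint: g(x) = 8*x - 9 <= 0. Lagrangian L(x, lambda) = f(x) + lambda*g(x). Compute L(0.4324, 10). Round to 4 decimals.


Step 1: Evaluate f(x).
f(0.4324) = 6*0.4324^2 - 1*0.4324 - 9 = -8.3106
Step 2: Evaluate g(x).
g(0.4324) = 8*0.4324 - 9 = -5.5408
Step 3: Compute Lagrangian.
L = -8.3106 + 10*-5.5408 = -63.7186


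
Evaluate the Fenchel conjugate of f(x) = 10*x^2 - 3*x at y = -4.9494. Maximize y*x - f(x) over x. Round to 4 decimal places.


f*(y) = sup_x {y*x - a*x^2 - b*x} = sup_x {(y-b)*x - a*x^2}
FOC: (y - b) - 2a*x = 0 => x* = (y - b)/(2a)
x* = (-4.9494 + 3)/(2*10) = -0.0975
f*(-4.9494) = (y-b)^2/(4a) = (-4.9494 + 3)^2/(4*10)
= 3.8002/40 = 0.095


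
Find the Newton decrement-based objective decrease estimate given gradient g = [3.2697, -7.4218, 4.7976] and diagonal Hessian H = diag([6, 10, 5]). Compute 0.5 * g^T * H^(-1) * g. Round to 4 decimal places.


Step 1: H is diagonal, so H^(-1) * g = [0.545, -0.7422, 0.9595].
Step 2: g^T H^(-1) g = sum_i g_i^2 / H_ii
  = (3.2697)^2/6 + (-7.4218)^2/10 + (4.7976)^2/5
  = 1.7818 + 5.5083 + 4.6034 = 11.8935
Step 3: Objective decrease = 0.5 * g^T H^(-1) g = 5.9468


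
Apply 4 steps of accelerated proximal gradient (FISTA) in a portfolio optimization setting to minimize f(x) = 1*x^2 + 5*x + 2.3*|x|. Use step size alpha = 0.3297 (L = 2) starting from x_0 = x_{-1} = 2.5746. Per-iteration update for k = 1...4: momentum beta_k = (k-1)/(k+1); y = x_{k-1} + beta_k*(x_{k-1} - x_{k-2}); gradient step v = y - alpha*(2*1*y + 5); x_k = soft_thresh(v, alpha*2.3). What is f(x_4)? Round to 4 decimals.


FISTA on f(x) = 1*x^2 + 5*x + 2.3*|x|
L = 2, alpha = 0.3297
Iteration 1: beta = 0.0, y = 2.5746 + 0.0*(2.5746 - 2.5746) = 2.5746
  grad(y) = 10.1492, v = y - alpha*grad = -0.7716
  prox(v) = soft_thresh(-0.7716, 0.7583) = -0.0133
Iteration 2: beta = 0.3333, y = -0.0133 + 0.3333*(-0.0133 - 2.5746) = -0.8759
  grad(y) = 3.2482, v = y - alpha*grad = -1.9468
  prox(v) = soft_thresh(-1.9468, 0.7583) = -1.1885
Iteration 3: beta = 0.5, y = -1.1885 + 0.5*(-1.1885 + 0.0133) = -1.7761
  grad(y) = 1.4477, v = y - alpha*grad = -2.2535
  prox(v) = soft_thresh(-2.2535, 0.7583) = -1.4951
Iteration 4: beta = 0.6, y = -1.4951 + 0.6*(-1.4951 + 1.1885) = -1.6791
  grad(y) = 1.6418, v = y - alpha*grad = -2.2204
  prox(v) = soft_thresh(-2.2204, 0.7583) = -1.4621
f(x_4) = 1*(-1.4621)^2 + 5*(-1.4621) + 2.3*|-1.4621| = -1.8099


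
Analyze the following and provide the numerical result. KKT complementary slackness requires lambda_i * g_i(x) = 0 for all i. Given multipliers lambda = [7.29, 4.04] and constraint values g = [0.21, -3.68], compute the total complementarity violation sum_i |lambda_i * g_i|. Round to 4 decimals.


KKT complementary slackness check:
lambda_1 * g_1 = 7.29 * 0.21 = 1.5309
lambda_2 * g_2 = 4.04 * -3.68 = -14.8672
Total violation = 1.5309 + 14.8672 = 16.3981


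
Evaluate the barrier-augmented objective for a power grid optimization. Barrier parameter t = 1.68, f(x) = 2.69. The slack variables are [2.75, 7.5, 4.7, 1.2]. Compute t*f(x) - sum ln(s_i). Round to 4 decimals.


Step 1: Compute log-barrier.
ln values: [1.0116, 2.0149, 1.5476, 0.1823]
phi = -(1.0116 + 2.0149 + 1.5476 + 0.1823) = -4.7564
Step 2: Compute augmented objective.
t*f(x) = 1.68*2.69 = 4.5192
Total = 4.5192 - 4.7564 = -0.2372


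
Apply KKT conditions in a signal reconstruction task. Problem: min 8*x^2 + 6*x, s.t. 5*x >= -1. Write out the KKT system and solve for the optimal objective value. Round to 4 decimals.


Step 1: Try lambda = 0 (constraint inactive).
x_unc = -6/(2*8) = -0.375
Check: 5*-0.375 = -1.875 < -1 -- violated!
Step 2: Constraint must be active: 5*x = -1
x* = -1/5 = -0.2
lambda = (2*8*(-0.2) + 6)/5 = 0.56
Step 3: Compute optimal value.
f(x*) = 8*(-0.2)^2 + 6*(-0.2) = -0.88


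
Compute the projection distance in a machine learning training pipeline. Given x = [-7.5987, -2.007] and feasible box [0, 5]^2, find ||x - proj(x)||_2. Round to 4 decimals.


Project each component onto [0, 5].
clip(-7.5987) = 0.0, clip(-2.007) = 0.0
Projection = [0.0, 0.0]
Squared diffs: [57.7402, 4.028]
Distance = sqrt(61.7682) = 7.8593


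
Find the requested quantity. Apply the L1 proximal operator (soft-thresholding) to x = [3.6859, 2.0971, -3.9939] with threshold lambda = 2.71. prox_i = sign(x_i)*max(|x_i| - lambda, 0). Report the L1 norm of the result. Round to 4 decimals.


Soft-thresholding with lambda = 2.71:
prox(3.6859) = sign(3.6859)*max(|3.6859| - 2.71, 0) = 0.9759
prox(2.0971) = sign(2.0971)*max(|2.0971| - 2.71, 0) = 0.0
prox(-3.9939) = sign(-3.9939)*max(|-3.9939| - 2.71, 0) = -1.2839
prox(x) = [0.9759, 0.0, -1.2839]
||prox(x)||_1 = 0.9759 + 0.0 + 1.2839 = 2.2598


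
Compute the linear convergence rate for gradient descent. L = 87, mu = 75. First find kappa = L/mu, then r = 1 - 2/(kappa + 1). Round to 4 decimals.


Step 1: Compute the condition number.
kappa = L/mu = 87/75 = 1.16
Step 2: Compute the convergence rate.
r = 1 - 2/(kappa + 1) = 1 - 2*mu/(L + mu) = (L - mu)/(L + mu) = 12/162 = 0.0741


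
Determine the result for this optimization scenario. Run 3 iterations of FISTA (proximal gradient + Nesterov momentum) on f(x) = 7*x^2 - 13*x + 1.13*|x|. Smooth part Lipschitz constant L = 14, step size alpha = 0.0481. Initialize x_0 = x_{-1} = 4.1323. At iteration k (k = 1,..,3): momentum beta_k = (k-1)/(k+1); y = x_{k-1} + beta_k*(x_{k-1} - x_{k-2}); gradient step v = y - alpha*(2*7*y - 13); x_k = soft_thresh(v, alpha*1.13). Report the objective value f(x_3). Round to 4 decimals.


FISTA on f(x) = 7*x^2 - 13*x + 1.13*|x|
L = 14, alpha = 0.0481
Iteration 1: beta = 0.0, y = 4.1323 + 0.0*(4.1323 - 4.1323) = 4.1323
  grad(y) = 44.8522, v = y - alpha*grad = 1.9749
  prox(v) = soft_thresh(1.9749, 0.0544) = 1.9206
Iteration 2: beta = 0.3333, y = 1.9206 + 0.3333*(1.9206 - 4.1323) = 1.1833
  grad(y) = 3.5663, v = y - alpha*grad = 1.0118
  prox(v) = soft_thresh(1.0118, 0.0544) = 0.9574
Iteration 3: beta = 0.5, y = 0.9574 + 0.5*(0.9574 - 1.9206) = 0.4758
  grad(y) = -6.3382, v = y - alpha*grad = 0.7807
  prox(v) = soft_thresh(0.7807, 0.0544) = 0.7264
f(x_3) = 7*0.7264^2 - 13*0.7264 + 1.13*|0.7264| = -4.9287


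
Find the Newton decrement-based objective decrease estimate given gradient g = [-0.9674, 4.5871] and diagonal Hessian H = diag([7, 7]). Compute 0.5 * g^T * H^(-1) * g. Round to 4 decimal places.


Step 1: H is diagonal, so H^(-1) * g = [-0.1382, 0.6553].
Step 2: g^T H^(-1) g = sum_i g_i^2 / H_ii
  = (-0.9674)^2/7 + (4.5871)^2/7
  = 0.1337 + 3.0059 = 3.1396
Step 3: Objective decrease = 0.5 * g^T H^(-1) g = 1.5698


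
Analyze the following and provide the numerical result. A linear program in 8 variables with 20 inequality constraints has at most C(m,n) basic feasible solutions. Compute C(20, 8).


Each vertex corresponds to some choice of n active constraints out of m, so the number of vertices is at most C(m, n) = m! / (n!(m-n)!).
m = 20, n = 8
Numerator: 20 * 19 * 18 * 17 * 16 * 15 * 14 * 13
Denominator: 8! = 40320
C(20, 8) = 125970


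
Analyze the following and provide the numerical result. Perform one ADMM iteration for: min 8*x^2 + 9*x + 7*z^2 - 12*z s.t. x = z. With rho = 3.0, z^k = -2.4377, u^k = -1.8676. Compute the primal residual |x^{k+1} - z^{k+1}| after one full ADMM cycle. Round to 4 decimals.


ADMM iteration with rho = 3.0, z^k = -2.4377, u^k = -1.8676
Step 1: x-update.
Minimize 8*x^2 + 9*x + (3.0/2)*(x + 2.4377 - 1.8676)^2
FOC: (2*8 + 3.0)*x = -9 + 3.0*(-2.4377 + 1.8676)
x^{k+1} = -0.5637
Step 2: z-update.
Minimize 7*z^2 - 12*z + (3.0/2)*(-0.5637 - z - 1.8676)^2
FOC: (2*7 + 3.0)*z = 12 + 3.0*(-0.5637 - 1.8676)
z^{k+1} = 0.2768
Step 3: u-update.
u^{k+1} = -1.8676 - 0.5637 - 0.2768 = -2.7081
Step 4: Primal residual = |-0.5637 - 0.2768| = 0.8405


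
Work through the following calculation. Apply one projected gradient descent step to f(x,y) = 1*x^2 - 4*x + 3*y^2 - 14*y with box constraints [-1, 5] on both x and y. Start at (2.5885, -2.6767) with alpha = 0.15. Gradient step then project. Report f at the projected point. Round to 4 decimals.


Step 1: Compute gradient at (2.5885, -2.6767).
grad_x = 2*1*2.5885 - 4 = 1.177
grad_y = 2*3*-2.6767 - 14 = -30.0602
Step 2: Gradient step.
x_raw = 2.5885 - 0.15*1.177 = 2.412
y_raw = -2.6767 - 0.15*-30.0602 = 1.8323
Step 3: Project onto [-1, 5].
x_proj = clip(2.412) = 2.412
y_proj = clip(1.8323) = 1.8323
Step 4: Evaluate f.
f(2.412, 1.8323) = -19.4106


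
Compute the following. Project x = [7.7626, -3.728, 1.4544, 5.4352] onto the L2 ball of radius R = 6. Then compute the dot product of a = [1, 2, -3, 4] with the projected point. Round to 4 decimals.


Step 1: Compute ||x|| (intermediates to 6 decimals).
||x|| = sqrt(7.7626^2 + (-3.728)^2 + 1.4544^2 + 5.4352^2) = 10.286526
Step 2: Project.
Since ||x|| > R, scale = R/||x|| = 6/10.286526 = 0.583287, proj(x) = scale * x
proj(x) = [4.527824, -2.174494, 0.848333, 3.170282]
Step 3: Dot product.
a^T * proj(x) = 1*4.527824 + 2*(-2.174494) - 3*0.848333 + 4*3.170282 = 10.315


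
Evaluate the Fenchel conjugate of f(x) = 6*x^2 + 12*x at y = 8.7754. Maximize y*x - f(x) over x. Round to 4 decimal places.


f*(y) = sup_x {y*x - a*x^2 - b*x} = sup_x {(y-b)*x - a*x^2}
FOC: (y - b) - 2a*x = 0 => x* = (y - b)/(2a)
x* = (8.7754 - 12)/(2*6) = -0.2687
f*(8.7754) = (y-b)^2/(4a) = (8.7754 - 12)^2/(4*6)
= 10.398/24 = 0.4333


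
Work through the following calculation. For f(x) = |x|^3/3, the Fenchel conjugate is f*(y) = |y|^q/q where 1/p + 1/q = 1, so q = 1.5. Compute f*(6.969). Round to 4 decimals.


The conjugate exponent q satisfies 1/p + 1/q = 1.
p = 3, so q = 3/(3 - 1) = 1.5
|y|^q = 6.969^1.5 = 18.3974
f*(6.969) = 18.3974 / 1.5 = 12.2649


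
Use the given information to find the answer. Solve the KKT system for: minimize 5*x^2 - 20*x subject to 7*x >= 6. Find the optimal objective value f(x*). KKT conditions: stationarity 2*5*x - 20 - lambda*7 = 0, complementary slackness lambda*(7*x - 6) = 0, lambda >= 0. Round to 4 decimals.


Step 1: Try lambda = 0 (constraint inactive).
Stationarity: 2*5*x - 20 = 0
x* = 20/(2*5) = 2.0
Check constraint: 7*2.0 = 14.0 >= 6 -- satisfied.
Step 2: Compute optimal value.
f(x*) = 5*2.0^2 - 20*2.0 = -20.0


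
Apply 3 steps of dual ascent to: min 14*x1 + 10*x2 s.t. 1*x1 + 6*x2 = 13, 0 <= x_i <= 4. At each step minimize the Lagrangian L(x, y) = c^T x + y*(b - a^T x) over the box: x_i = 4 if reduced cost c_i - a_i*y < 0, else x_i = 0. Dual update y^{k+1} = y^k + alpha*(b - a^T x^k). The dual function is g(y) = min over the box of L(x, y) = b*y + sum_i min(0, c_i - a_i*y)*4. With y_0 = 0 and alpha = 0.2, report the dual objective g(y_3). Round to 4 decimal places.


Dual ascent for LP: min 14*x1 + 10*x2, 1*x1 + 6*x2 = 13, 0 <= x_i <= 4
Step 1: y^k = 0.0, reduced costs: (14.0, 10.0)
  x^k = (0.0, 0.0), subgradient = b - a^T x = 13.0
  y^{k+1} = 0.0 + 0.2*13.0 = 2.6
Step 2: y^k = 2.6, reduced costs: (11.4, -5.6)
  x^k = (0.0, 4.0), subgradient = b - a^T x = -11.0
  y^{k+1} = 2.6 + 0.2*-11.0 = 0.4
Step 3: y^k = 0.4, reduced costs: (13.6, 7.6)
  x^k = (0.0, 0.0), subgradient = b - a^T x = 13.0
  y^{k+1} = 0.4 + 0.2*13.0 = 3.0
Dual objective at y_3 = 3.0: reduced costs (11.0, -8.0), box minimizer x = (0.0, 4.0)
g(y_3) = b*y + (c1 - a1*y)*x1 + (c2 - a2*y)*x2 = 13*3.0 + 11.0*0.0 + (-8.0)*4.0 = 39.0 + 0.0 - 32.0 = 7.0


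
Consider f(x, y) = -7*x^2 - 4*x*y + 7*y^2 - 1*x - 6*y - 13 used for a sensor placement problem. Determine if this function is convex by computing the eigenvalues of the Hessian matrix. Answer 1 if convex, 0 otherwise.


The Hessian of f(x,y) = -7*x^2 - 4*x*y + 7*y^2 - 1*x - 6*y - 13 is:
H = [[-14, -4], [-4, 14]]
Trace = -14 + 14 = 0
Determinant = -14*14 - (-4)^2 = -212
Discriminant = (0)^2 - 4*-212 = 848.0
Eigenvalues: lambda_1 = -14.5602, lambda_2 = 14.5602
The function is not convex.

0


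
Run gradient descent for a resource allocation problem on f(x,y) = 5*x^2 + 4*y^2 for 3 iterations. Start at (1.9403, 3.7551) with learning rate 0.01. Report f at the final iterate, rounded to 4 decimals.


Gradient descent on f(x,y) = 5*x^2 + 4*y^2.
Starting point: (1.9403, 3.7551), alpha = 0.01
Step 1: grad_x = 2*5*1.9403 = 19.403, grad_y = 2*4*3.7551 = 30.0408
  x_1 = 1.9403 - 0.01*19.403 = 1.7463
  y_1 = 3.7551 - 0.01*30.0408 = 3.4547
Step 2: grad_x = 2*5*1.7463 = 17.4627, grad_y = 2*4*3.4547 = 27.6375
  x_2 = 1.7463 - 0.01*17.4627 = 1.5716
  y_2 = 3.4547 - 0.01*27.6375 = 3.1783
Step 3: grad_x = 2*5*1.5716 = 15.7164, grad_y = 2*4*3.1783 = 25.4265
  x_3 = 1.5716 - 0.01*15.7164 = 1.4145
  y_3 = 3.1783 - 0.01*25.4265 = 2.9241
f(1.4145, 2.9241) = 5*1.4145^2 + 4*2.9241^2 = 44.2041


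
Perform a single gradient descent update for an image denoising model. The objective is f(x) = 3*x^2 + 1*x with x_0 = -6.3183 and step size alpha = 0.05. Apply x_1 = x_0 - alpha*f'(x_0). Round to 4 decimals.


We compute the gradient at x_0 and apply the update.
f'(x) = 6*x + 1
f'(-6.3183) = 6*-6.3183 + 1 = -36.9098
x_1 = -6.3183 - 0.05*-36.9098 = -4.4728


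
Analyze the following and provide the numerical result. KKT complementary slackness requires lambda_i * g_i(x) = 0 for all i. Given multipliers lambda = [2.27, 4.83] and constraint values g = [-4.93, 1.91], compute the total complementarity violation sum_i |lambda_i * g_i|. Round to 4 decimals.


KKT complementary slackness check:
lambda_1 * g_1 = 2.27 * -4.93 = -11.1911
lambda_2 * g_2 = 4.83 * 1.91 = 9.2253
Total violation = 11.1911 + 9.2253 = 20.4164


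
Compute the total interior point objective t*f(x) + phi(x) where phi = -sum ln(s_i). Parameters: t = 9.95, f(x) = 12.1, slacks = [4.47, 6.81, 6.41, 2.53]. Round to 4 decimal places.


Step 1: Compute log-barrier.
ln values: [1.4974, 1.9184, 1.8579, 0.9282]
phi = -(1.4974 + 1.9184 + 1.8579 + 0.9282) = -6.2019
Step 2: Compute augmented objective.
t*f(x) = 9.95*12.1 = 120.395
Total = 120.395 - 6.2019 = 114.1931


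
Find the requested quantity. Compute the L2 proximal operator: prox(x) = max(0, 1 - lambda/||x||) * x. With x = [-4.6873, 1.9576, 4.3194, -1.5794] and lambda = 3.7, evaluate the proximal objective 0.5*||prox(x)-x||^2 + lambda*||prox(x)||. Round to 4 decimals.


Step 1: Compute ||x||.
||x|| = 6.8523
Step 2: Compute scaling factor.
scale = max(0, 1 - 3.7/6.8523) = 0.46
Step 3: prox(x) = [-2.1563, 0.9006, 1.9871, -0.7266]
||prox(x)|| = 3.1523
Step 4: Proximal objective.
0.5*||prox-x||^2 = 6.845
lambda*||prox|| = 11.6635
Total = 18.5087


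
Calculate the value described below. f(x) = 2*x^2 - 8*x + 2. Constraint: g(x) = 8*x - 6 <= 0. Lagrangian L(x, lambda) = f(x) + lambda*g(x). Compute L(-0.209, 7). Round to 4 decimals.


Step 1: Evaluate f(x).
f(-0.209) = 2*(-0.209)^2 - 8*(-0.209) + 2 = 3.7594
Step 2: Evaluate g(x).
g(-0.209) = 8*-0.209 - 6 = -7.672
Step 3: Compute Lagrangian.
L = 3.7594 + 7*-7.672 = -49.9446


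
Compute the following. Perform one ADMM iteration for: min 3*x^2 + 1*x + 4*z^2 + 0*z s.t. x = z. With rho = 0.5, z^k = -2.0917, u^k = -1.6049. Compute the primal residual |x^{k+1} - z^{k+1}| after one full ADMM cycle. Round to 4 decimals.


ADMM iteration with rho = 0.5, z^k = -2.0917, u^k = -1.6049
Step 1: x-update.
Minimize 3*x^2 + 1*x + (0.5/2)*(x + 2.0917 - 1.6049)^2
FOC: (2*3 + 0.5)*x = -1 + 0.5*(-2.0917 + 1.6049)
x^{k+1} = -0.1913
Step 2: z-update.
Minimize 4*z^2 + 0*z + (0.5/2)*(-0.1913 - z - 1.6049)^2
FOC: (2*4 + 0.5)*z = 0 + 0.5*(-0.1913 - 1.6049)
z^{k+1} = -0.1057
Step 3: u-update.
u^{k+1} = -1.6049 - 0.1913 + 0.1057 = -1.6905
Step 4: Primal residual = |-0.1913 + 0.1057| = 0.0856


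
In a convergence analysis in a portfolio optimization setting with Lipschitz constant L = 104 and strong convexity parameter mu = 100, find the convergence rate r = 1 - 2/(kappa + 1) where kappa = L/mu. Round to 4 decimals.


Step 1: Compute the condition number.
kappa = L/mu = 104/100 = 1.04
Step 2: Compute the convergence rate.
r = 1 - 2/(kappa + 1) = 1 - 2*mu/(L + mu) = (L - mu)/(L + mu) = 4/204 = 0.0196


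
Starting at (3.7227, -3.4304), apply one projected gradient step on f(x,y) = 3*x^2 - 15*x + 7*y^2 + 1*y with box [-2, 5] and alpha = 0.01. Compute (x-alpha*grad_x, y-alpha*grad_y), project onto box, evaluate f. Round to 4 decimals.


Step 1: Compute gradient at (3.7227, -3.4304).
grad_x = 2*3*3.7227 - 15 = 7.3362
grad_y = 2*7*-3.4304 + 1 = -47.0256
Step 2: Gradient step.
x_raw = 3.7227 - 0.01*7.3362 = 3.6493
y_raw = -3.4304 - 0.01*-47.0256 = -2.9601
Step 3: Project onto [-2, 5].
x_proj = clip(3.6493) = 3.6493
y_proj = clip(-2.9601) = -2.0
Step 4: Evaluate f.
f(3.6493, -2.0) = 11.2129


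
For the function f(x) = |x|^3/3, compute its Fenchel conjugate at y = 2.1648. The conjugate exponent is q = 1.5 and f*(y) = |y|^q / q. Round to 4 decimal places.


The conjugate exponent q satisfies 1/p + 1/q = 1.
p = 3, so q = 3/(3 - 1) = 1.5
|y|^q = 2.1648^1.5 = 3.1851
f*(2.1648) = 3.1851 / 1.5 = 2.1234


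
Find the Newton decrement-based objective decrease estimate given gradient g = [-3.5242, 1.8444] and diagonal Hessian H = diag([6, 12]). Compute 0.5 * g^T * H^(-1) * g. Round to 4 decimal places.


Step 1: H is diagonal, so H^(-1) * g = [-0.5874, 0.1537].
Step 2: g^T H^(-1) g = sum_i g_i^2 / H_ii
  = (-3.5242)^2/6 + (1.8444)^2/12
  = 2.07 + 0.2835 = 2.3535
Step 3: Objective decrease = 0.5 * g^T H^(-1) g = 1.1767


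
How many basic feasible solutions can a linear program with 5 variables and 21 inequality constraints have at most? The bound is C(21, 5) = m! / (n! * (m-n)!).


Each vertex corresponds to some choice of n active constraints out of m, so the number of vertices is at most C(m, n) = m! / (n!(m-n)!).
m = 21, n = 5
Numerator: 21 * 20 * 19 * 18 * 17
Denominator: 5! = 120
C(21, 5) = 20349


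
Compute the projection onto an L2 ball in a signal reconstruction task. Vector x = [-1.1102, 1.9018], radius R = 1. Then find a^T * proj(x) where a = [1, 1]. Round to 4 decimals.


Step 1: Compute ||x|| (intermediates to 6 decimals).
||x|| = sqrt((-1.1102)^2 + 1.9018^2) = 2.202132
Step 2: Project.
Since ||x|| > R, scale = R/||x|| = 1/2.202132 = 0.454105, proj(x) = scale * x
proj(x) = [-0.504147, 0.863617]
Step 3: Dot product.
a^T * proj(x) = 1*(-0.504147) + 1*0.863617 = 0.3595


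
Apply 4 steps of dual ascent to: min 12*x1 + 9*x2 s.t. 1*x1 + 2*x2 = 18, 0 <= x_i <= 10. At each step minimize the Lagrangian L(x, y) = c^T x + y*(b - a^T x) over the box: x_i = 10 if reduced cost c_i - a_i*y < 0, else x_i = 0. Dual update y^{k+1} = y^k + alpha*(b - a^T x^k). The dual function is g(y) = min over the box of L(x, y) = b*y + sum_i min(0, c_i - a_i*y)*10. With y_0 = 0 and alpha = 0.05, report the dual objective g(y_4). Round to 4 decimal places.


Dual ascent for LP: min 12*x1 + 9*x2, 1*x1 + 2*x2 = 18, 0 <= x_i <= 10
Step 1: y^k = 0.0, reduced costs: (12.0, 9.0)
  x^k = (0.0, 0.0), subgradient = b - a^T x = 18.0
  y^{k+1} = 0.0 + 0.05*18.0 = 0.9
Step 2: y^k = 0.9, reduced costs: (11.1, 7.2)
  x^k = (0.0, 0.0), subgradient = b - a^T x = 18.0
  y^{k+1} = 0.9 + 0.05*18.0 = 1.8
Step 3: y^k = 1.8, reduced costs: (10.2, 5.4)
  x^k = (0.0, 0.0), subgradient = b - a^T x = 18.0
  y^{k+1} = 1.8 + 0.05*18.0 = 2.7
Step 4: y^k = 2.7, reduced costs: (9.3, 3.6)
  x^k = (0.0, 0.0), subgradient = b - a^T x = 18.0
  y^{k+1} = 2.7 + 0.05*18.0 = 3.6
Dual objective at y_4 = 3.6: reduced costs (8.4, 1.8), box minimizer x = (0.0, 0.0)
g(y_4) = b*y + (c1 - a1*y)*x1 + (c2 - a2*y)*x2 = 18*3.6 + 8.4*0.0 + 1.8*0.0 = 64.8 + 0.0 + 0.0 = 64.8


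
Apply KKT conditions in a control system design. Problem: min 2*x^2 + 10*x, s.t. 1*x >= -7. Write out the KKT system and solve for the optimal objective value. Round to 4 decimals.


Step 1: Try lambda = 0 (constraint inactive).
Stationarity: 2*2*x + 10 = 0
x* = -10/(2*2) = -2.5
Check constraint: 1*-2.5 = -2.5 >= -7 -- satisfied.
Step 2: Compute optimal value.
f(x*) = 2*(-2.5)^2 + 10*(-2.5) = -12.5


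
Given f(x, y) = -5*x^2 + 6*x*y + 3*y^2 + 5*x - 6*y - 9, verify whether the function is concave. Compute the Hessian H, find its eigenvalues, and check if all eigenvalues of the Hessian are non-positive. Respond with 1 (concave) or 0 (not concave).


The Hessian of f(x,y) = -5*x^2 + 6*x*y + 3*y^2 + 5*x - 6*y - 9 is:
H = [[-10, 6], [6, 6]]
Trace = -10 + 6 = -4
Determinant = -10*6 - (6)^2 = -96
Discriminant = (-4)^2 - 4*-96 = 400.0
Eigenvalues: lambda_1 = -12.0, lambda_2 = 8.0
The function is not concave.

0


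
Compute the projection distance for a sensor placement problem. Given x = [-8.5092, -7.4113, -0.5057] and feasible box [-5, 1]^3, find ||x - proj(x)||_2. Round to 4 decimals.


Project each component onto [-5, 1].
clip(-8.5092) = -5.0, clip(-7.4113) = -5.0, clip(-0.5057) = -0.5057
Projection = [-5.0, -5.0, -0.5057]
Squared diffs: [12.3145, 5.8144, 0.0]
Distance = sqrt(18.1289) = 4.2578


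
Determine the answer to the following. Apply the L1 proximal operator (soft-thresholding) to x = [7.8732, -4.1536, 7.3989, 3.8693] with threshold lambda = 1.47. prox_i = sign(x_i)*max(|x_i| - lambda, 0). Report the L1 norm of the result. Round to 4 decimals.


Soft-thresholding with lambda = 1.47:
prox(7.8732) = sign(7.8732)*max(|7.8732| - 1.47, 0) = 6.4032
prox(-4.1536) = sign(-4.1536)*max(|-4.1536| - 1.47, 0) = -2.6836
prox(7.3989) = sign(7.3989)*max(|7.3989| - 1.47, 0) = 5.9289
prox(3.8693) = sign(3.8693)*max(|3.8693| - 1.47, 0) = 2.3993
prox(x) = [6.4032, -2.6836, 5.9289, 2.3993]
||prox(x)||_1 = 6.4032 + 2.6836 + 5.9289 + 2.3993 = 17.415


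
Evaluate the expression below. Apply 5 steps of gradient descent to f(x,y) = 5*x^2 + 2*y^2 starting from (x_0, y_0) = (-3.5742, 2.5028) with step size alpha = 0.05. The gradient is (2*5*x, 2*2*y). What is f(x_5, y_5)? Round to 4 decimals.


Gradient descent on f(x,y) = 5*x^2 + 2*y^2.
Starting point: (-3.5742, 2.5028), alpha = 0.05
Step 1: grad_x = 2*5*-3.5742 = -35.742, grad_y = 2*2*2.5028 = 10.0112
  x_1 = -3.5742 - 0.05*-35.742 = -1.7871
  y_1 = 2.5028 - 0.05*10.0112 = 2.0022
Step 2: grad_x = 2*5*-1.7871 = -17.871, grad_y = 2*2*2.0022 = 8.009
  x_2 = -1.7871 - 0.05*-17.871 = -0.8936
  y_2 = 2.0022 - 0.05*8.009 = 1.6018
Step 3: grad_x = 2*5*-0.8936 = -8.9355, grad_y = 2*2*1.6018 = 6.4072
  x_3 = -0.8936 - 0.05*-8.9355 = -0.4468
  y_3 = 1.6018 - 0.05*6.4072 = 1.2814
Step 4: grad_x = 2*5*-0.4468 = -4.4678, grad_y = 2*2*1.2814 = 5.1257
  x_4 = -0.4468 - 0.05*-4.4678 = -0.2234
  y_4 = 1.2814 - 0.05*5.1257 = 1.0251
Step 5: grad_x = 2*5*-0.2234 = -2.2339, grad_y = 2*2*1.0251 = 4.1006
  x_5 = -0.2234 - 0.05*-2.2339 = -0.1117
  y_5 = 1.0251 - 0.05*4.1006 = 0.8201
f(-0.1117, 0.8201) = 5*(-0.1117)^2 + 2*0.8201^2 = 1.4076


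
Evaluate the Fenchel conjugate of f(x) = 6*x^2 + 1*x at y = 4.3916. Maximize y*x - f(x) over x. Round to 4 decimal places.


f*(y) = sup_x {y*x - a*x^2 - b*x} = sup_x {(y-b)*x - a*x^2}
FOC: (y - b) - 2a*x = 0 => x* = (y - b)/(2a)
x* = (4.3916 - 1)/(2*6) = 0.2826
f*(4.3916) = (y-b)^2/(4a) = (4.3916 - 1)^2/(4*6)
= 11.503/24 = 0.4793


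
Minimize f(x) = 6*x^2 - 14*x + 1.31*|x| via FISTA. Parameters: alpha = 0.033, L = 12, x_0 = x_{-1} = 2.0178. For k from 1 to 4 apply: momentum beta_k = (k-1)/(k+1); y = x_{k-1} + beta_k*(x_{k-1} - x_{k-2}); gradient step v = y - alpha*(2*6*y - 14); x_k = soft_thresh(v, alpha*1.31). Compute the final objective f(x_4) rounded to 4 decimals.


FISTA on f(x) = 6*x^2 - 14*x + 1.31*|x|
L = 12, alpha = 0.033
Iteration 1: beta = 0.0, y = 2.0178 + 0.0*(2.0178 - 2.0178) = 2.0178
  grad(y) = 10.2136, v = y - alpha*grad = 1.6808
  prox(v) = soft_thresh(1.6808, 0.0432) = 1.6375
Iteration 2: beta = 0.3333, y = 1.6375 + 0.3333*(1.6375 - 2.0178) = 1.5108
  grad(y) = 4.1291, v = y - alpha*grad = 1.3745
  prox(v) = soft_thresh(1.3745, 0.0432) = 1.3313
Iteration 3: beta = 0.5, y = 1.3313 + 0.5*(1.3313 - 1.6375) = 1.1781
  grad(y) = 0.1377, v = y - alpha*grad = 1.1736
  prox(v) = soft_thresh(1.1736, 0.0432) = 1.1304
Iteration 4: beta = 0.6, y = 1.1304 + 0.6*(1.1304 - 1.3313) = 1.0098
  grad(y) = -1.8821, v = y - alpha*grad = 1.0719
  prox(v) = soft_thresh(1.0719, 0.0432) = 1.0287
f(x_4) = 6*1.0287^2 - 14*1.0287 + 1.31*|1.0287| = -6.7049


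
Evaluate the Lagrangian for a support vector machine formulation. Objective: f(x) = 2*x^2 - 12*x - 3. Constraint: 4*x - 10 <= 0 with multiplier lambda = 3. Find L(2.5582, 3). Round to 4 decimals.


Step 1: Evaluate f(x).
f(2.5582) = 2*2.5582^2 - 12*2.5582 - 3 = -20.6096
Step 2: Evaluate g(x).
g(2.5582) = 4*2.5582 - 10 = 0.2328
Step 3: Compute Lagrangian.
L = -20.6096 + 3*0.2328 = -19.9112


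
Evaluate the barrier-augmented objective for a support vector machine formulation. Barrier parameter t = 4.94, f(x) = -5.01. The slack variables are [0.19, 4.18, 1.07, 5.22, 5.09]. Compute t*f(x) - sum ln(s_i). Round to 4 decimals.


Step 1: Compute log-barrier.
ln values: [-1.6607, 1.4303, 0.0677, 1.6525, 1.6273]
phi = -(-1.6607 + 1.4303 + 0.0677 + 1.6525 + 1.6273) = -3.117
Step 2: Compute augmented objective.
t*f(x) = 4.94*-5.01 = -24.7494
Total = -24.7494 - 3.117 = -27.8664


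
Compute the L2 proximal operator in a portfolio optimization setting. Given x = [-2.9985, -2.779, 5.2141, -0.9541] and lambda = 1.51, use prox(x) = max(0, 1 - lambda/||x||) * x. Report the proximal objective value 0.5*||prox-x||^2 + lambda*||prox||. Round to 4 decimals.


Step 1: Compute ||x||.
||x|| = 6.6941
Step 2: Compute scaling factor.
scale = max(0, 1 - 1.51/6.6941) = 0.7744
Step 3: prox(x) = [-2.3221, -2.1521, 4.0379, -0.7389]
||prox(x)|| = 5.1841
Step 4: Proximal objective.
0.5*||prox-x||^2 = 1.1401
lambda*||prox|| = 7.828
Total = 8.968


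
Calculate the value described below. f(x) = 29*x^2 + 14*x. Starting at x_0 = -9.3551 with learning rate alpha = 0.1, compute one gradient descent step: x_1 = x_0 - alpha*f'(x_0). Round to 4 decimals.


We compute the gradient at x_0 and apply the update.
f'(x) = 58*x + 14
f'(-9.3551) = 58*-9.3551 + 14 = -528.5958
x_1 = -9.3551 - 0.1*-528.5958 = 43.5045


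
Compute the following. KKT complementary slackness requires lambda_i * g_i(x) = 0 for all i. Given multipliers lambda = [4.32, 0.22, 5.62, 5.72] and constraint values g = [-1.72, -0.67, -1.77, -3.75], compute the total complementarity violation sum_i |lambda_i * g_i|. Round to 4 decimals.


KKT complementary slackness check:
lambda_1 * g_1 = 4.32 * -1.72 = -7.4304
lambda_2 * g_2 = 0.22 * -0.67 = -0.1474
lambda_3 * g_3 = 5.62 * -1.77 = -9.9474
lambda_4 * g_4 = 5.72 * -3.75 = -21.45
Total violation = 7.4304 + 0.1474 + 9.9474 + 21.45 = 38.9752


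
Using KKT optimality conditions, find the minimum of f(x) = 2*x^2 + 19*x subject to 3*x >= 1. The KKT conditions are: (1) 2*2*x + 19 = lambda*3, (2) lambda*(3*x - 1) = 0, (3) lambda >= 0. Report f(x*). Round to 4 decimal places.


Step 1: Try lambda = 0 (constraint inactive).
x_unc = -19/(2*2) = -4.75
Check: 3*-4.75 = -14.25 < 1 -- violated!
Step 2: Constraint must be active: 3*x = 1
x* = 1/3 = 0.3333 (rounded; the exact value 1/3 is used below)
lambda = (2*2*(1/3) + 19)/3 = 6.7778
Step 3: Compute optimal value.
f(x*) = 2*(1/3)^2 + 19*(1/3) = 6.5556


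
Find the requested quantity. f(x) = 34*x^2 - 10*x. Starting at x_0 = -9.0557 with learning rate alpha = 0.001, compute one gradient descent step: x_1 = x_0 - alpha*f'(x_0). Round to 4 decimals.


We compute the gradient at x_0 and apply the update.
f'(x) = 68*x - 10
f'(-9.0557) = 68*-9.0557 - 10 = -625.7876
x_1 = -9.0557 - 0.001*-625.7876 = -8.4299


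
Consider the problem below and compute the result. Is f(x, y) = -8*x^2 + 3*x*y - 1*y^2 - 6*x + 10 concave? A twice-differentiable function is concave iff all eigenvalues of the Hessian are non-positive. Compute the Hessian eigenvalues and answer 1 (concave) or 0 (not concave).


The Hessian of f(x,y) = -8*x^2 + 3*x*y - 1*y^2 - 6*x + 10 is:
H = [[-16, 3], [3, -2]]
Trace = -16 - 2 = -18
Determinant = -16*-2 - (3)^2 = 23
Discriminant = (-18)^2 - 4*23 = 232.0
Eigenvalues: lambda_1 = -16.6158, lambda_2 = -1.3842
The function is concave.

1
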